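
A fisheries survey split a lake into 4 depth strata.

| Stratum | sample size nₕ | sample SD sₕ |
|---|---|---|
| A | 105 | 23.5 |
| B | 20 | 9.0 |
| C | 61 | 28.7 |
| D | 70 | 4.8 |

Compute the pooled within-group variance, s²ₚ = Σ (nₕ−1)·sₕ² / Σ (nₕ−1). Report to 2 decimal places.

A: (105−1)·23.5² = 104·552.25 = 57434
B: (20−1)·9.0² = 19·81 = 1539
C: (61−1)·28.7² = 60·823.69 = 49421.4
D: (70−1)·4.8² = 69·23.04 = 1589.76
Numerator = 109984.16; denominator = Σ(nₕ−1) = 252.
s²ₚ = 109984.16/252 = 436.4451... → 436.45.

436.45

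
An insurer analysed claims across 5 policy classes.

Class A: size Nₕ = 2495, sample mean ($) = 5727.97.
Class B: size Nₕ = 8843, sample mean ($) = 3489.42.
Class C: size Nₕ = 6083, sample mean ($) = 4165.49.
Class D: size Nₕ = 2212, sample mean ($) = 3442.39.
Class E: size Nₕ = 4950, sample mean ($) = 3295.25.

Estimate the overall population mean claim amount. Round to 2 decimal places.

N = 24583; weights Wₕ = Nₕ/N = (0.1015, 0.3597, 0.2474, 0.0900, 0.2014).
x̄_st = Σ Wₕ·x̄ₕ = 0.1015·5727.97 + 0.3597·3489.42 + 0.2474·4165.49 + 0.0900·3442.39 + 0.2014·3295.25 ≈ 3840.5791...
→ 3840.58.

3840.58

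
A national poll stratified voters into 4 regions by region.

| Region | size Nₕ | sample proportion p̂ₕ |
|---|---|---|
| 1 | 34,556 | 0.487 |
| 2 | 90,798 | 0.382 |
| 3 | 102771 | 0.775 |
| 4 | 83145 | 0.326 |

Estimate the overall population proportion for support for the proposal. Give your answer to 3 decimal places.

Wₕ = Nₕ/N with N = 311270: 0.1110, 0.2917, 0.3302, 0.2671.
p̂_st = 0.1110·0.487 + 0.2917·0.382 + 0.3302·0.775 + 0.2671·0.326 ≈ 0.50845... → 0.508.

0.508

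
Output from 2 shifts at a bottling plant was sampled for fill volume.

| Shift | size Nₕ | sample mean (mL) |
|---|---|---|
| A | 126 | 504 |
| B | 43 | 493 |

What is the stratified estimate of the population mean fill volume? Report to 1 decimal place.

x̄_st = (Σ Nₕx̄ₕ) / (Σ Nₕ) = (126·504 + 43·493) / 169
= 84703 / 169 = 501.201... → 501.2.

501.2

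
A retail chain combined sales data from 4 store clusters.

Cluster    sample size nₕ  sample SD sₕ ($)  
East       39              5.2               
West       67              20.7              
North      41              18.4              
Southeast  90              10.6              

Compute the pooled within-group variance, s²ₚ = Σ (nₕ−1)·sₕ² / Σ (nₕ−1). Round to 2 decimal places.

Degrees of freedom: 38 + 66 + 40 + 89 = 233.
Σ(nₕ−1)sₕ² = 38·27.04 + 66·428.49 + 40·338.56 + 89·112.36 = 52850.3.
s²ₚ = 52850.3 / 233 = 226.8253... → 226.83.

226.83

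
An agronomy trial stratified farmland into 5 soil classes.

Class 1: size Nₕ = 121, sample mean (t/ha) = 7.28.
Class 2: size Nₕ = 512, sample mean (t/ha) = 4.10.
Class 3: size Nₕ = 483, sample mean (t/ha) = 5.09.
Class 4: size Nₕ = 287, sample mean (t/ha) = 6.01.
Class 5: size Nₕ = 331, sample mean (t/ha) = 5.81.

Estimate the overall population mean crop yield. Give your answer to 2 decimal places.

5.24

N = 121 + 512 + 483 + 287 + 331 = 1734.
The stratified mean weights each stratum mean by its population share Nₕ/N.
Σ Nₕx̄ₕ = 121·7.28 + 512·4.10 + 483·5.09 + 287·6.01 + 331·5.81 = 880.88 + 2099.2 + 2458.47 + 1724.87 + 1923.11 = 9086.53.
Divide by N: 9086.53 / 1734 = 5.2402... → 5.24.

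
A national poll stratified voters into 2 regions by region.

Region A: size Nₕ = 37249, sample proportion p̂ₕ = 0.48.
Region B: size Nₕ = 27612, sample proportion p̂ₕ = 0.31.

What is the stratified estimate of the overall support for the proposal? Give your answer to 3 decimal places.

0.408

N = 37249 + 27612 = 64861.
Overall proportion = Σ (Nₕ/N)·p̂ₕ.
Σ Nₕp̂ₕ = 17879.52 + 8559.72 = 26439.24.
26439.24 / 64861 = 0.40763... → 0.408.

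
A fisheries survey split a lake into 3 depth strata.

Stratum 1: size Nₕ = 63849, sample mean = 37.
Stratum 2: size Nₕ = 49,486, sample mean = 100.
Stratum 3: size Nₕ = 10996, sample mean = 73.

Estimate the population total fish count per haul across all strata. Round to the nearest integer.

1: 63849·37 = 2362413
2: 49486·100 = 4948600
3: 10996·73 = 802708
τ̂ = Σ Nₕx̄ₕ = 8113721.

8113721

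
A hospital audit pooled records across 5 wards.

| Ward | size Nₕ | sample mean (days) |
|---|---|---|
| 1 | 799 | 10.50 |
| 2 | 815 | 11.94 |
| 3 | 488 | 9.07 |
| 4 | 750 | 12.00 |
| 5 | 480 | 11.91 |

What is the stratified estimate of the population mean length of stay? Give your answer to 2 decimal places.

11.18

N = 799 + 815 + 488 + 750 + 480 = 3332.
Overall mean = Σ (Nₕ/N)·x̄ₕ — weight by population share, not a simple average.
Σ Nₕx̄ₕ = 799·10.50 + 815·11.94 + 488·9.07 + 750·12.00 + 480·11.91 = 8389.5 + 9731.1 + 4426.16 + 9000 + 5716.8 = 37263.56.
Divide by N: 37263.56 / 3332 = 11.1835... → 11.18.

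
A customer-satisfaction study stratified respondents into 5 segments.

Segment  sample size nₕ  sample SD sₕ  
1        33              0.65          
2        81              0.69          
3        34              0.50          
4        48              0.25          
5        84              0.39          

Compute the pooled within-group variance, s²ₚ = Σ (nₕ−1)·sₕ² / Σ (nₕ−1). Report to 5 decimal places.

1: (33−1)·0.65² = 32·0.4225 = 13.52
2: (81−1)·0.69² = 80·0.4761 = 38.088
3: (34−1)·0.50² = 33·0.25 = 8.25
4: (48−1)·0.25² = 47·0.0625 = 2.9375
5: (84−1)·0.39² = 83·0.1521 = 12.6243
Numerator = 75.4198; denominator = Σ(nₕ−1) = 275.
s²ₚ = 75.4198/275 = 0.2742538... → 0.27425.

0.27425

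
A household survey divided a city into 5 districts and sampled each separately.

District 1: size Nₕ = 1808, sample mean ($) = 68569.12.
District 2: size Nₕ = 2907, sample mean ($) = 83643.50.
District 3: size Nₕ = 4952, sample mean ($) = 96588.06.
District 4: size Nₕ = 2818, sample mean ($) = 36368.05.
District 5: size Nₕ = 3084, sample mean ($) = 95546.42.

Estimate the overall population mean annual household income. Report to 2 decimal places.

N = 1808 + 2907 + 4952 + 2818 + 3084 = 15569.
The stratified mean weights each stratum mean by its population share Nₕ/N.
Σ Nₕx̄ₕ = 1808·68569.12 + 2907·83643.50 + 4952·96588.06 + 2818·36368.05 + 3084·95546.42 = 123972968.96 + 243151654.5 + 478304073.12 + 102485164.9 + 294665159.28 = 1242579020.76.
Divide by N: 1242579020.76 / 15569 = 79811.1003... → 79811.10.

79811.10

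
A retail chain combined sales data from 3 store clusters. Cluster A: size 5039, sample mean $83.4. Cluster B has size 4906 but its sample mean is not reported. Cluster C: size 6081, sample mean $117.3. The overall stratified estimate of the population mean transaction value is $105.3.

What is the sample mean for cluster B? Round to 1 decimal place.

Σ Nₕx̄ₕ = N·μ, so 4906·x̄_B = 16026·105.3 − (5039·83.4 + 6081·117.3).
= 1687537.8 − 1133553.9 = 553983.9.
x̄_B = 553983.9 / 4906 = 112.920... → 112.9.

112.9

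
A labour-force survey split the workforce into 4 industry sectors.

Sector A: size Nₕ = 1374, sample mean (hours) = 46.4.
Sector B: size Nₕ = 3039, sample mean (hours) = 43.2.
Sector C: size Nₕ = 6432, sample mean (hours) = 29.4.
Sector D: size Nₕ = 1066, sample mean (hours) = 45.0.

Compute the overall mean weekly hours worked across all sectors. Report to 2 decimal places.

N = 11911; weights Wₕ = Nₕ/N = (0.1154, 0.2551, 0.5400, 0.0895).
x̄_st = Σ Wₕ·x̄ₕ = 0.1154·46.4 + 0.2551·43.2 + 0.5400·29.4 + 0.0895·45.0 ≈ 36.2782...
→ 36.28.

36.28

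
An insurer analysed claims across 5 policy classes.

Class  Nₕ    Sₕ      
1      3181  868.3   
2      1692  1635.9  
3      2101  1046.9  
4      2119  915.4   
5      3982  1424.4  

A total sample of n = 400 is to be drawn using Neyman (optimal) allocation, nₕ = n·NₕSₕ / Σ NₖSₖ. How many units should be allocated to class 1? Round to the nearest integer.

Σ NₕSₕ = 3181·868.3 + 1692·1635.9 + 2101·1046.9 + 2119·915.4 + 3982·1424.4 = 15341235.4.
Share for 1: 2762062.3/15341235.4 = 0.18004.
n_1 = 400 × 0.18004 = 72.017... → 72.

72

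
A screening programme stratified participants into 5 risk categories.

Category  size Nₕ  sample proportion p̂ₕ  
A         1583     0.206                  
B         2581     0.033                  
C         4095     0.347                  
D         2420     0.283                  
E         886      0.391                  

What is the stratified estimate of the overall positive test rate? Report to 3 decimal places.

0.248

N = 1583 + 2581 + 4095 + 2420 + 886 = 11565.
Overall proportion = Σ (Nₕ/N)·p̂ₕ.
Σ Nₕp̂ₕ = 326.098 + 85.173 + 1420.965 + 684.86 + 346.426 = 2863.522.
2863.522 / 11565 = 0.24760... → 0.248.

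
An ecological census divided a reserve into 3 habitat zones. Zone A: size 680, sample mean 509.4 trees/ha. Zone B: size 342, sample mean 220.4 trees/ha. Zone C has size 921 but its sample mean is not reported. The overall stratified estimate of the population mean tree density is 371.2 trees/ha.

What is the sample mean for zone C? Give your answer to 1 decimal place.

N = 680 + 342 + 921 = 1943.
Overall total = μ·N = 371.2·1943 = 721241.6.
Subtract the known strata: 680·509.4 + 342·220.4 = 421768.8.
Remaining total for zone C: 721241.6 − 421768.8 = 299472.8.
Divide by its size: 299472.8 / 921 = 325.160... → 325.2.

325.2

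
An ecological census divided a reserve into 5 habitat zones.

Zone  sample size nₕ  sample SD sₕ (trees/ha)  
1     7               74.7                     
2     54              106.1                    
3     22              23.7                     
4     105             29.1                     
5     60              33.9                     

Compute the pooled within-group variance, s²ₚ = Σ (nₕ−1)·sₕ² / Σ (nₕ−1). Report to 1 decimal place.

1: (7−1)·74.7² = 6·5580.09 = 33480.54
2: (54−1)·106.1² = 53·11257.21 = 596632.13
3: (22−1)·23.7² = 21·561.69 = 11795.49
4: (105−1)·29.1² = 104·846.81 = 88068.24
5: (60−1)·33.9² = 59·1149.21 = 67803.39
Numerator = 797779.79; denominator = Σ(nₕ−1) = 243.
s²ₚ = 797779.79/243 = 3283.044... → 3283.0.

3283.0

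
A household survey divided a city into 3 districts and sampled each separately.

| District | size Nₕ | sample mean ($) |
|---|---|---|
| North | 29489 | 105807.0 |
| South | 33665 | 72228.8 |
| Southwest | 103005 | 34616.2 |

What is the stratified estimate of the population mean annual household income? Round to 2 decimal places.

N = 166159; weights Wₕ = Nₕ/N = (0.1775, 0.2026, 0.6199).
x̄_st = Σ Wₕ·x̄ₕ = 0.1775·105807.0 + 0.2026·72228.8 + 0.6199·34616.2 ≈ 54871.3392...
→ 54871.34.

54871.34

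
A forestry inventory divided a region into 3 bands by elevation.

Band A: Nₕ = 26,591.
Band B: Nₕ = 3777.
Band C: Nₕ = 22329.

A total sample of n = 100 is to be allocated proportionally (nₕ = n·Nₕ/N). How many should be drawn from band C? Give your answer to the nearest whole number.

Share of band C = 22329/52697 = 0.42372.
Allocate 100 × 0.42372 = 42.372... → 42.

42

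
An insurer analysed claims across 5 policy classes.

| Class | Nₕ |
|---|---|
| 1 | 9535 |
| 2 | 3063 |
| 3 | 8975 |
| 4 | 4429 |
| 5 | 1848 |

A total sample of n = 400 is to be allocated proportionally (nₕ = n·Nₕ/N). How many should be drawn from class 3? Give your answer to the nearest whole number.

129

N = 9535 + 3063 + 8975 + 4429 + 1848 = 27850.
n_3 = 400·8975/27850 = 128.905... → 129.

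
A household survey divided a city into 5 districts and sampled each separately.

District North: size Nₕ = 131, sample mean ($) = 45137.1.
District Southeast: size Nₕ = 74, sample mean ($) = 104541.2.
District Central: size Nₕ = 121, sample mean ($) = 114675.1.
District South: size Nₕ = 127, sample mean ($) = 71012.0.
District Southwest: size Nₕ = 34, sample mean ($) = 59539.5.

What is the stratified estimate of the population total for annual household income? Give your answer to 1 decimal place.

Estimate total by summing Nₕ·x̄ₕ over strata.
131·45137.1 + 74·104541.2 + 121·114675.1 + 127·71012.0 + 34·59539.5 = 5912960.1 + 7736048.8 + 13875687.1 + 9018524 + 2024343 = 38567563.0.

38567563.0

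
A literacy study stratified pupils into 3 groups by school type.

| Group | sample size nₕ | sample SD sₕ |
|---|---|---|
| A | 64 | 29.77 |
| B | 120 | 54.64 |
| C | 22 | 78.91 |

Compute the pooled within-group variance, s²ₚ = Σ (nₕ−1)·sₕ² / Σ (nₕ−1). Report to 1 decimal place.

2669.3

Degrees of freedom: 63 + 119 + 21 = 203.
Σ(nₕ−1)sₕ² = 63·886.2529 + 119·2985.5296 + 21·6226.7881 = 541874.5052.
s²ₚ = 541874.5052 / 203 = 2669.333... → 2669.3.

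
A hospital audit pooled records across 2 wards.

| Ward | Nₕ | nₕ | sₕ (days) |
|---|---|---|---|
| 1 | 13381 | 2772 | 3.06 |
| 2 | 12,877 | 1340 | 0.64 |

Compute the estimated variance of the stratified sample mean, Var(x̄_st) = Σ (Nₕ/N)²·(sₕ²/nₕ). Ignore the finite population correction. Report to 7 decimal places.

0.0009507

N = 26258; Wₕ = Nₕ/N.
ward 1: (13381/26258)²·3.06²/2772 = 0.0008772098
ward 2: (12877/26258)²·0.64²/1340 = 0.0000735125
Sum = 0.0009507223 → 0.0009507.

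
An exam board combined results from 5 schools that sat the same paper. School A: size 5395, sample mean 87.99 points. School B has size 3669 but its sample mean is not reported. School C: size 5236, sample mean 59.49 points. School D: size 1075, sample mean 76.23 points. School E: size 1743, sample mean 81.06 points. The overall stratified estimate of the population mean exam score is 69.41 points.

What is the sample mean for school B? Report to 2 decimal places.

N = 5395 + 3669 + 5236 + 1075 + 1743 = 17118.
Overall total = μ·N = 69.41·17118 = 1188160.38.
Subtract the known strata: 5395·87.99 + 5236·59.49 + 1075·76.23 + 1743·81.06 = 1009430.52.
Remaining total for school B: 1188160.38 − 1009430.52 = 178729.86.
Divide by its size: 178729.86 / 3669 = 48.7135... → 48.71.

48.71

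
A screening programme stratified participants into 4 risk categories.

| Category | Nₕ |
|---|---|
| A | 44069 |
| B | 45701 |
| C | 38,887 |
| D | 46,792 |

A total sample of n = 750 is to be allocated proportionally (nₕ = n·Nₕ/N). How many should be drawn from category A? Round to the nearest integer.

Share of category A = 44069/175449 = 0.25118.
Allocate 750 × 0.25118 = 188.384... → 188.

188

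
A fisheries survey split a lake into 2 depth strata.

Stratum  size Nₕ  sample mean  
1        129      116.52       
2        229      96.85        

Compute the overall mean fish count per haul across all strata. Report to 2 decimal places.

N = 358; weights Wₕ = Nₕ/N = (0.3603, 0.6397).
x̄_st = Σ Wₕ·x̄ₕ = 0.3603·116.52 + 0.6397·96.85 ≈ 103.9378...
→ 103.94.

103.94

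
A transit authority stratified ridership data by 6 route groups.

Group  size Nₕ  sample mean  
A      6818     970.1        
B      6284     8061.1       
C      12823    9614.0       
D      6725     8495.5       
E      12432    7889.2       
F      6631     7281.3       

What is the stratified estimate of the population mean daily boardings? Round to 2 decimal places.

7426.44

x̄_st = (Σ Nₕx̄ₕ) / (Σ Nₕ) = (6818·970.1 + 6284·8061.1 + 12823·9614.0 + 6725·8495.5 + 12432·7889.2 + 6631·7281.3) / 51713
= 384043488.4 / 51713 = 7426.4399... → 7426.44.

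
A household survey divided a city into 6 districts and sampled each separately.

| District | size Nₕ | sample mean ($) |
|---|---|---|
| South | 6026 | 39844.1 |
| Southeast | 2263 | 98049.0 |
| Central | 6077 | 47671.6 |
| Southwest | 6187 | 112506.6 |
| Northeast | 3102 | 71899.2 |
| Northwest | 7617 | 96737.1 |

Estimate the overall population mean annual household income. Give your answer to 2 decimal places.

x̄_st = (Σ Nₕx̄ₕ) / (Σ Nₕ) = (6026·39844.1 + 2263·98049.0 + 6077·47671.6 + 6187·112506.6 + 3102·71899.2 + 7617·96737.1) / 31272
= 2407641890.1 / 31272 = 76990.3393... → 76990.34.

76990.34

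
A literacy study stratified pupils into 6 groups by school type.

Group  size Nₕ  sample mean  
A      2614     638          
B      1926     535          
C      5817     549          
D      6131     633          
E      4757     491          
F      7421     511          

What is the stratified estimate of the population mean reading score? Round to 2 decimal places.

x̄_st = (Σ Nₕx̄ₕ) / (Σ Nₕ) = (2614·638 + 1926·535 + 5817·549 + 6131·633 + 4757·491 + 7421·511) / 28666
= 15900416 / 28666 = 554.6786... → 554.68.

554.68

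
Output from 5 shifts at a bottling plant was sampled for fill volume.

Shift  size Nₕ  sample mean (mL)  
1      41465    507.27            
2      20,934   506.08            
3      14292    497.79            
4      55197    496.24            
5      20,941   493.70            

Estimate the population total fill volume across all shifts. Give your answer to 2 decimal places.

1: 41465·507.27 = 21033950.55
2: 20934·506.08 = 10594278.72
3: 14292·497.79 = 7114414.68
4: 55197·496.24 = 27390959.28
5: 20941·493.70 = 10338571.7
τ̂ = Σ Nₕx̄ₕ = 76472174.93.

76472174.93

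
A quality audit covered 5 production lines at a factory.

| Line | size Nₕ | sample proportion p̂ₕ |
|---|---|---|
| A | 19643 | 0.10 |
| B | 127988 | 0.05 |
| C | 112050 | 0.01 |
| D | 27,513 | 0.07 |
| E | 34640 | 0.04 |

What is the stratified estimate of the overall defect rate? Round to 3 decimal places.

Wₕ = Nₕ/N with N = 321834: 0.0610, 0.3977, 0.3482, 0.0855, 0.1076.
p̂_st = 0.0610·0.10 + 0.3977·0.05 + 0.3482·0.01 + 0.0855·0.07 + 0.1076·0.04 ≈ 0.03976... → 0.040.

0.040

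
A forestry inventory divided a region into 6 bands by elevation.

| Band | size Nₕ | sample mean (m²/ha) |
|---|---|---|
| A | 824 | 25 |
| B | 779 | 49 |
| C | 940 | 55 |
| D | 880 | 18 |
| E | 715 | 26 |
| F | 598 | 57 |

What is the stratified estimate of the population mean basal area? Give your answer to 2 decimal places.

37.79

N = 4736; weights Wₕ = Nₕ/N = (0.1740, 0.1645, 0.1985, 0.1858, 0.1510, 0.1263).
x̄_st = Σ Wₕ·x̄ₕ = 0.1740·25 + 0.1645·49 + 0.1985·55 + 0.1858·18 + 0.1510·26 + 0.1263·57 ≈ 37.7929...
→ 37.79.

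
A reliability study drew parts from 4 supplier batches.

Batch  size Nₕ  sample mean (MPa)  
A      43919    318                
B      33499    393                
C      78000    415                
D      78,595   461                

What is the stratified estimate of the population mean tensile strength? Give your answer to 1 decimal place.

409.1

N = 234013; weights Wₕ = Nₕ/N = (0.1877, 0.1432, 0.3333, 0.3359).
x̄_st = Σ Wₕ·x̄ₕ = 0.1877·318 + 0.1432·393 + 0.3333·415 + 0.3359·461 ≈ 409.095...
→ 409.1.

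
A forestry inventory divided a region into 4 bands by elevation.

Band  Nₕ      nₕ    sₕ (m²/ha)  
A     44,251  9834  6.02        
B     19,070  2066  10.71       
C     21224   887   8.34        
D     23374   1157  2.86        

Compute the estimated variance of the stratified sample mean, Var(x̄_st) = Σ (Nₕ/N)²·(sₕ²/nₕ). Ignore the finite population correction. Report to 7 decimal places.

0.0057178

N = 107919. Term for each stratum: Wₕ²sₕ²/nₕ.
Var(x̄_st) = 0.0006196025 + 0.0017336211 + 0.0030329631 + 0.0003316416 = 0.0057178283 → 0.0057178.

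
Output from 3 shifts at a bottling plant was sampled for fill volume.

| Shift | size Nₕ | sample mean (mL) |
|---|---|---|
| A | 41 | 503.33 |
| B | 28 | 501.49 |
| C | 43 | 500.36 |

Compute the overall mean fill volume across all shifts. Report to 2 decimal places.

N = 112; weights Wₕ = Nₕ/N = (0.3661, 0.2500, 0.3839).
x̄_st = Σ Wₕ·x̄ₕ = 0.3661·503.33 + 0.2500·501.49 + 0.3839·500.36 ≈ 501.7297...
→ 501.73.

501.73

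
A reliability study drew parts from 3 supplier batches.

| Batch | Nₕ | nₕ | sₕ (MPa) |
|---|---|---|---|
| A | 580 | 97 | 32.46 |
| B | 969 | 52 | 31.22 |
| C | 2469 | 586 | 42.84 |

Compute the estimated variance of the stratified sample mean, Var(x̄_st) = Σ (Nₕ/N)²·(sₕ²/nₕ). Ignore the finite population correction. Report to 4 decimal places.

N = 4018; Wₕ = Nₕ/N.
batch A: (580/4018)²·32.46²/97 = 0.2263401
batch B: (969/4018)²·31.22²/52 = 1.0901597
batch C: (2469/4018)²·42.84²/586 = 1.1825612
Sum = 2.4990610 → 2.4991.

2.4991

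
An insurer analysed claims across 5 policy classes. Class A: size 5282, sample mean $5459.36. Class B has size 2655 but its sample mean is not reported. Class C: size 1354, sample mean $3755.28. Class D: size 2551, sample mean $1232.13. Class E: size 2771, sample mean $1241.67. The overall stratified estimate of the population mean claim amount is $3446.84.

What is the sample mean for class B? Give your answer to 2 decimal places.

Σ Nₕx̄ₕ = N·μ, so 2655·x̄_B = 14613·3446.84 − (5282·5459.36 + 1354·3755.28 + 2551·1232.13 + 2771·1241.67).
= 50368672.92 − 40504819.84 = 9863853.08.
x̄_B = 9863853.08 / 2655 = 3715.1989... → 3715.20.

3715.20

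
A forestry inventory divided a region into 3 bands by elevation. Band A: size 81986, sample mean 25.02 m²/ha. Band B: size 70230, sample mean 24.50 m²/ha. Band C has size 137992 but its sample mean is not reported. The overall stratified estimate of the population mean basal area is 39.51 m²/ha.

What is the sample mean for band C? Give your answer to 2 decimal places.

55.76

N = 81986 + 70230 + 137992 = 290208.
Overall total = μ·N = 39.51·290208 = 11466118.08.
Subtract the known strata: 81986·25.02 + 70230·24.50 = 3771924.72.
Remaining total for band C: 11466118.08 − 3771924.72 = 7694193.36.
Divide by its size: 7694193.36 / 137992 = 55.7583... → 55.76.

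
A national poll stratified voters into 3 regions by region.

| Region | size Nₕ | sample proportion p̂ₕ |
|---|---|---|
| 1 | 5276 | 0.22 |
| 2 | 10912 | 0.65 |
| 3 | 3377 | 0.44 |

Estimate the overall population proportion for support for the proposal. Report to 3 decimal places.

Wₕ = Nₕ/N with N = 19565: 0.2697, 0.5577, 0.1726.
p̂_st = 0.2697·0.22 + 0.5577·0.65 + 0.1726·0.44 ≈ 0.49780... → 0.498.

0.498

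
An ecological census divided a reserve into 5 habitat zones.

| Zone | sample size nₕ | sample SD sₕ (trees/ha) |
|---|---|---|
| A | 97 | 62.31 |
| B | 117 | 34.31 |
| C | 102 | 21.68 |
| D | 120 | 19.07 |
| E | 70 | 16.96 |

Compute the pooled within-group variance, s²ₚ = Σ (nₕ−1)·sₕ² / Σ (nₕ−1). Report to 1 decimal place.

A: (97−1)·62.31² = 96·3882.5361 = 372723.4656
B: (117−1)·34.31² = 116·1177.1761 = 136552.4276
C: (102−1)·21.68² = 101·470.0224 = 47472.2624
D: (120−1)·19.07² = 119·363.6649 = 43276.1231
E: (70−1)·16.96² = 69·287.6416 = 19847.2704
Numerator = 619871.5491; denominator = Σ(nₕ−1) = 501.
s²ₚ = 619871.5491/501 = 1237.269... → 1237.3.

1237.3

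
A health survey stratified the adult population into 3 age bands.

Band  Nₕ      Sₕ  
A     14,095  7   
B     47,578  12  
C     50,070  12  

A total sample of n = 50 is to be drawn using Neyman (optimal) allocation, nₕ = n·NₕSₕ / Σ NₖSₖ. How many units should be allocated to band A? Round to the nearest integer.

4

A: NₕSₕ = 14095·7 = 98665
B: NₕSₕ = 47578·12 = 570936
C: NₕSₕ = 50070·12 = 600840
Σ NₕSₕ = 1270441.
n_A = 50·98665/1270441 = 3.883... → 4.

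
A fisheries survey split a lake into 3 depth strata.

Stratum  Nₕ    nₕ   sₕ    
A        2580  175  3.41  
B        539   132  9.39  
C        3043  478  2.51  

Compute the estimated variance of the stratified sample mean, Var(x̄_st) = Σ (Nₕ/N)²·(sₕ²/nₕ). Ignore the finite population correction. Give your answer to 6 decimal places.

N = 6162. Term for each stratum: Wₕ²sₕ²/nₕ.
Var(x̄_st) = 0.011648412 + 0.005110830 + 0.003214253 = 0.019973495 → 0.019973.

0.019973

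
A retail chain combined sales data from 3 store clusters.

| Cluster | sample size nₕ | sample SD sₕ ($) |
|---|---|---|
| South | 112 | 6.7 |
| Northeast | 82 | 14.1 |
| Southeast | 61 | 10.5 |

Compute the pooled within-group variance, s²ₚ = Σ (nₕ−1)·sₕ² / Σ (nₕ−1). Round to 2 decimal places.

109.93

Degrees of freedom: 111 + 81 + 60 = 252.
Σ(nₕ−1)sₕ² = 111·44.89 + 81·198.81 + 60·110.25 = 27701.4.
s²ₚ = 27701.4 / 252 = 109.9262... → 109.93.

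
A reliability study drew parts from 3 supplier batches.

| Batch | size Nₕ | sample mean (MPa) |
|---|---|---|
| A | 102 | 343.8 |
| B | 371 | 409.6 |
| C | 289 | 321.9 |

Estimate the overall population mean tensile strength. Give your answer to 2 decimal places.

367.53

x̄_st = (Σ Nₕx̄ₕ) / (Σ Nₕ) = (102·343.8 + 371·409.6 + 289·321.9) / 762
= 280058.3 / 762 = 367.5306... → 367.53.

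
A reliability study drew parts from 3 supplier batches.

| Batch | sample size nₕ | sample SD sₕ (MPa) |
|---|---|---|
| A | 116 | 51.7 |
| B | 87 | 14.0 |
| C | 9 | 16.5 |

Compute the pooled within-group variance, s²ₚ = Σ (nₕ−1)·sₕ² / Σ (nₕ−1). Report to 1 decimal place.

1561.8

A: (116−1)·51.7² = 115·2672.89 = 307382.35
B: (87−1)·14.0² = 86·196 = 16856
C: (9−1)·16.5² = 8·272.25 = 2178
Numerator = 326416.35; denominator = Σ(nₕ−1) = 209.
s²ₚ = 326416.35/209 = 1561.801... → 1561.8.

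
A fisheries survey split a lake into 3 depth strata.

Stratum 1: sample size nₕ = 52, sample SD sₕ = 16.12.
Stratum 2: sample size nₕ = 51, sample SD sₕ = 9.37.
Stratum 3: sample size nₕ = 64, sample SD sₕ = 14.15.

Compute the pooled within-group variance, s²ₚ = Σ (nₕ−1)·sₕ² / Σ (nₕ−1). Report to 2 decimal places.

1: (52−1)·16.12² = 51·259.8544 = 13252.5744
2: (51−1)·9.37² = 50·87.7969 = 4389.845
3: (64−1)·14.15² = 63·200.2225 = 12614.0175
Numerator = 30256.4369; denominator = Σ(nₕ−1) = 164.
s²ₚ = 30256.4369/164 = 184.4905... → 184.49.

184.49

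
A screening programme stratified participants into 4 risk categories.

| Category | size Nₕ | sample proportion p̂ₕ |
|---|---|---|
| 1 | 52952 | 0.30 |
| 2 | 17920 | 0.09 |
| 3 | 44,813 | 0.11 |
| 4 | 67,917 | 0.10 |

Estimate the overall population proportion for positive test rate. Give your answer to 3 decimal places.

0.159

N = 52952 + 17920 + 44813 + 67917 = 183602.
Overall proportion = Σ (Nₕ/N)·p̂ₕ.
Σ Nₕp̂ₕ = 15885.6 + 1612.8 + 4929.43 + 6791.7 = 29219.53.
29219.53 / 183602 = 0.15915... → 0.159.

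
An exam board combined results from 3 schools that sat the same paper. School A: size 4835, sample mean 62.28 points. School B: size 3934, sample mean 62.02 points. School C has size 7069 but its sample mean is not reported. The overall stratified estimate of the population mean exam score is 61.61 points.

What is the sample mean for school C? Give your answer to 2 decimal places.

60.92

Σ Nₕx̄ₕ = N·μ, so 7069·x̄_C = 15838·61.61 − (4835·62.28 + 3934·62.02).
= 975779.18 − 545110.48 = 430668.7.
x̄_C = 430668.7 / 7069 = 60.9236... → 60.92.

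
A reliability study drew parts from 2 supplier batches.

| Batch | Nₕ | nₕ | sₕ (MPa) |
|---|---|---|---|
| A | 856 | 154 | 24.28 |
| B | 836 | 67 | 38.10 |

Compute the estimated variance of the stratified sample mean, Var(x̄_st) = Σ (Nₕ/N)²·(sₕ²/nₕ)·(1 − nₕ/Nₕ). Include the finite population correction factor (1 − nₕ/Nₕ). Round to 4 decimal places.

5.6688

N = 1692; Wₕ = Nₕ/N.
batch A: (856/1692)²·24.28²/154·(1 − 154/856) = 0.8035017
batch B: (836/1692)²·38.10²/67·(1 − 67/836) = 4.8652711
Sum = 5.6687728 → 5.6688.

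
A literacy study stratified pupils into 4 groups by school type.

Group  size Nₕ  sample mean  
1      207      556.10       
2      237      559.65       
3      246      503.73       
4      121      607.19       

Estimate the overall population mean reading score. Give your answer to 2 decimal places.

548.87

x̄_st = (Σ Nₕx̄ₕ) / (Σ Nₕ) = (207·556.10 + 237·559.65 + 246·503.73 + 121·607.19) / 811
= 445137.32 / 811 = 548.8746... → 548.87.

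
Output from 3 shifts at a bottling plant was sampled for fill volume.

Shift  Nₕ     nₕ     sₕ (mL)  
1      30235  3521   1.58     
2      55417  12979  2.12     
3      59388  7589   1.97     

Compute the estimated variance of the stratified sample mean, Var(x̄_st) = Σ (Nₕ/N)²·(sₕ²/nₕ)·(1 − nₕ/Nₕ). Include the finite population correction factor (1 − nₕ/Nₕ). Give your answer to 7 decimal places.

0.0001407

N = 145040; Wₕ = Nₕ/N.
shift 1: (30235/145040)²·1.58²/3521·(1 − 3521/30235) = 0.0000272221
shift 2: (55417/145040)²·2.12²/12979·(1 − 12979/55417) = 0.0000387126
shift 3: (59388/145040)²·1.97²/7589·(1 − 7589/59388) = 0.0000747812
Sum = 0.0001407159 → 0.0001407.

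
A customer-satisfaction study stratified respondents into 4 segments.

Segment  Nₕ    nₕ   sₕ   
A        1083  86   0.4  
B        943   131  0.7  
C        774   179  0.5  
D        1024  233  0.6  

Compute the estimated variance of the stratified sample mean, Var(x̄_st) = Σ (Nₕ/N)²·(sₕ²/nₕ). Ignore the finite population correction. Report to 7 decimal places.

N = 3824; Wₕ = Nₕ/N.
segment A: (1083/3824)²·0.4²/86 = 0.0001492254
segment B: (943/3824)²·0.7²/131 = 0.0002274639
segment C: (774/3824)²·0.5²/179 = 0.0000572181
segment D: (1024/3824)²·0.6²/233 = 0.0001107926
Sum = 0.0005446999 → 0.0005447.

0.0005447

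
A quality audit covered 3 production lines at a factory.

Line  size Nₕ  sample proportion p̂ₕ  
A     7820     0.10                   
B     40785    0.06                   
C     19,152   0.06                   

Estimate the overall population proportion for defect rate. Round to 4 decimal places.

Wₕ = Nₕ/N with N = 67757: 0.1154, 0.6019, 0.2827.
p̂_st = 0.1154·0.10 + 0.6019·0.06 + 0.2827·0.06 ≈ 0.064616... → 0.0646.

0.0646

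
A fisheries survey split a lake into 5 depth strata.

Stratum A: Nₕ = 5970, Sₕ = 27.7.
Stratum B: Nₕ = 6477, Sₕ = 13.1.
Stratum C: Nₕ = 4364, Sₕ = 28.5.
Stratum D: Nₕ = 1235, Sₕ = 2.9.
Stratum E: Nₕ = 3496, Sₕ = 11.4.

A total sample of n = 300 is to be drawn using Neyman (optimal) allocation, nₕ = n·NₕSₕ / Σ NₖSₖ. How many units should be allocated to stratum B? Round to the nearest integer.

61

Σ NₕSₕ = 5970·27.7 + 6477·13.1 + 4364·28.5 + 1235·2.9 + 3496·11.4 = 418027.6.
Share for B: 84848.7/418027.6 = 0.20297.
n_B = 300 × 0.20297 = 60.892... → 61.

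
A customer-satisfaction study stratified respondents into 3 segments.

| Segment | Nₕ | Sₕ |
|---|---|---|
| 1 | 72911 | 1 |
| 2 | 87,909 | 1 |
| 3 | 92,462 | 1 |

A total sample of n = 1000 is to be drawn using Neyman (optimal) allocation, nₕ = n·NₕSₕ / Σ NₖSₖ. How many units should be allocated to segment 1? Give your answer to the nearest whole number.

288

1: NₕSₕ = 72911·1 = 72911
2: NₕSₕ = 87909·1 = 87909
3: NₕSₕ = 92462·1 = 92462
Σ NₕSₕ = 253282.
n_1 = 1000·72911/253282 = 287.865... → 288.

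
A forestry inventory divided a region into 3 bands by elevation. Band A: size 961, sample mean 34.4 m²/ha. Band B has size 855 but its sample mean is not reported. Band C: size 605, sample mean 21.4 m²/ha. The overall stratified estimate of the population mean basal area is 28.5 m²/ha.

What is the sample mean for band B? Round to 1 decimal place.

26.9

N = 961 + 855 + 605 = 2421.
Overall total = μ·N = 28.5·2421 = 68998.5.
Subtract the known strata: 961·34.4 + 605·21.4 = 46005.4.
Remaining total for band B: 68998.5 − 46005.4 = 22993.1.
Divide by its size: 22993.1 / 855 = 26.893... → 26.9.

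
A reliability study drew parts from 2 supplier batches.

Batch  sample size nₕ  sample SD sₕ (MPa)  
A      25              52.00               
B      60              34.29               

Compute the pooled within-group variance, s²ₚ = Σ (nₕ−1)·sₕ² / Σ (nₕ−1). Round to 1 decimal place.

Degrees of freedom: 24 + 59 = 83.
Σ(nₕ−1)sₕ² = 24·2704 + 59·1175.8041 = 134268.4419.
s²ₚ = 134268.4419 / 83 = 1617.692... → 1617.7.

1617.7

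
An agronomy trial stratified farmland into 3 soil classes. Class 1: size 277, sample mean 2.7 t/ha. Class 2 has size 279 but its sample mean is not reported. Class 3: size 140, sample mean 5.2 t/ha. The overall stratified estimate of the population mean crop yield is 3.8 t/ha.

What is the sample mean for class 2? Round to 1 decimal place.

Σ Nₕx̄ₕ = N·μ, so 279·x̄_2 = 696·3.8 − (277·2.7 + 140·5.2).
= 2644.8 − 1475.9 = 1168.9.
x̄_2 = 1168.9 / 279 = 4.190... → 4.2.

4.2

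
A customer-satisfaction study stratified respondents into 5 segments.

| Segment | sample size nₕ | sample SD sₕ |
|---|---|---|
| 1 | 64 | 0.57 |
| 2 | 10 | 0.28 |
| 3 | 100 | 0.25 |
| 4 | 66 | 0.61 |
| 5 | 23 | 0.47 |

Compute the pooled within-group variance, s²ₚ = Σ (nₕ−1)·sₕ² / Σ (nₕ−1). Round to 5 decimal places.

0.21864

1: (64−1)·0.57² = 63·0.3249 = 20.4687
2: (10−1)·0.28² = 9·0.0784 = 0.7056
3: (100−1)·0.25² = 99·0.0625 = 6.1875
4: (66−1)·0.61² = 65·0.3721 = 24.1865
5: (23−1)·0.47² = 22·0.2209 = 4.8598
Numerator = 56.4081; denominator = Σ(nₕ−1) = 258.
s²ₚ = 56.4081/258 = 0.2186360... → 0.21864.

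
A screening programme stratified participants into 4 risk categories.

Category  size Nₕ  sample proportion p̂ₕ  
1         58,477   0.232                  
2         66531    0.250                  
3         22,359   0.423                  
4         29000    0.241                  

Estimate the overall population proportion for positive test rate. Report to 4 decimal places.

Wₕ = Nₕ/N with N = 176367: 0.3316, 0.3772, 0.1268, 0.1644.
p̂_st = 0.3316·0.232 + 0.3772·0.250 + 0.1268·0.423 + 0.1644·0.241 ≈ 0.264484... → 0.2645.

0.2645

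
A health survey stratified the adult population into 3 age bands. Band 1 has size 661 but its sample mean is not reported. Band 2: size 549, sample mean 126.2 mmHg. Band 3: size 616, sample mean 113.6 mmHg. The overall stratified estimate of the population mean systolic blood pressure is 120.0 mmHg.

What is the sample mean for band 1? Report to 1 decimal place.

120.8

N = 661 + 549 + 616 = 1826.
Overall total = μ·N = 120.0·1826 = 219120.
Subtract the known strata: 549·126.2 + 616·113.6 = 139261.4.
Remaining total for band 1: 219120 − 139261.4 = 79858.6.
Divide by its size: 79858.6 / 661 = 120.815... → 120.8.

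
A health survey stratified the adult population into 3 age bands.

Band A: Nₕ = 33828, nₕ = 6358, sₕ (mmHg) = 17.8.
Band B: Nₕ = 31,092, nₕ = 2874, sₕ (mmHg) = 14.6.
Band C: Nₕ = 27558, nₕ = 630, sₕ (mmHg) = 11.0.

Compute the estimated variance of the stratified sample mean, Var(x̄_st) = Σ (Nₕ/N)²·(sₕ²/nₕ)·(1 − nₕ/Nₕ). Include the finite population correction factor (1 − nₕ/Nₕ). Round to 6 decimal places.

N = 92478; Wₕ = Nₕ/N.
band A: (33828/92478)²·17.8²/6358·(1 − 6358/33828) = 0.005414740
band B: (31092/92478)²·14.6²/2874·(1 − 2874/31092) = 0.007608814
band C: (27558/92478)²·11.0²/630·(1 − 630/27558) = 0.016665554
Sum = 0.029689108 → 0.029689.

0.029689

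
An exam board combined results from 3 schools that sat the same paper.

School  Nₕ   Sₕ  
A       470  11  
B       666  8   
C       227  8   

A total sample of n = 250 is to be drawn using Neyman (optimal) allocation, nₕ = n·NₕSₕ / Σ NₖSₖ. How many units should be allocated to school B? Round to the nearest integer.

108

Σ NₕSₕ = 470·11 + 666·8 + 227·8 = 12314.
Share for B: 5328/12314 = 0.43268.
n_B = 250 × 0.43268 = 108.170... → 108.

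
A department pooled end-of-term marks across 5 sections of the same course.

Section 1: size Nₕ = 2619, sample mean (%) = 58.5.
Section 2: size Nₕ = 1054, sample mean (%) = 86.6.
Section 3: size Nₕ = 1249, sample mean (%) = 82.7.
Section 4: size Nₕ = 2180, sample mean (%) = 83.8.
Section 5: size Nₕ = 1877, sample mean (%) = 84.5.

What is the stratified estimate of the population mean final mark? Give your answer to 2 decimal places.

N = 8979; weights Wₕ = Nₕ/N = (0.2917, 0.1174, 0.1391, 0.2428, 0.2090).
x̄_st = Σ Wₕ·x̄ₕ = 0.2917·58.5 + 0.1174·86.6 + 0.1391·82.7 + 0.2428·83.8 + 0.2090·84.5 ≈ 76.7425...
→ 76.74.

76.74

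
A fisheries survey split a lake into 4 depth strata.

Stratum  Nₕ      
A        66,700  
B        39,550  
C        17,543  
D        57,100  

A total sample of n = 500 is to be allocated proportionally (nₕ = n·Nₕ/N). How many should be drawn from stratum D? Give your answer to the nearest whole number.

158

Share of stratum D = 57100/180893 = 0.31566.
Allocate 500 × 0.31566 = 157.828... → 158.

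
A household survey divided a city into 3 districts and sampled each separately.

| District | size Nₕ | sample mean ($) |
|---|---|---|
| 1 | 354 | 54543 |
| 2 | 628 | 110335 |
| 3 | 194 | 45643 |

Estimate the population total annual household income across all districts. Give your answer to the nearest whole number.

1: 354·54543 = 19308222
2: 628·110335 = 69290380
3: 194·45643 = 8854742
τ̂ = Σ Nₕx̄ₕ = 97453344.

97453344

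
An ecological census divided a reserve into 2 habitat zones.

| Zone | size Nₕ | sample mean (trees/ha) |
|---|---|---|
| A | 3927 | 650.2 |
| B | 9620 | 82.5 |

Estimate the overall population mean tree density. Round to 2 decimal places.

247.06

N = 13547; weights Wₕ = Nₕ/N = (0.2899, 0.7101).
x̄_st = Σ Wₕ·x̄ₕ = 0.2899·650.2 + 0.7101·82.5 ≈ 247.0647...
→ 247.06.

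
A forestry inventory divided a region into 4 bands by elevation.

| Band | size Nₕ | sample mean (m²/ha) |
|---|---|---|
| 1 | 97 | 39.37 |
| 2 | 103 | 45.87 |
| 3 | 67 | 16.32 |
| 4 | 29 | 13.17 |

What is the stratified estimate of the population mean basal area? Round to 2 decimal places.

N = 97 + 103 + 67 + 29 = 296.
The stratified mean weights each stratum mean by its population share Nₕ/N.
Σ Nₕx̄ₕ = 97·39.37 + 103·45.87 + 67·16.32 + 29·13.17 = 3818.89 + 4724.61 + 1093.44 + 381.93 = 10018.87.
Divide by N: 10018.87 / 296 = 33.8475... → 33.85.

33.85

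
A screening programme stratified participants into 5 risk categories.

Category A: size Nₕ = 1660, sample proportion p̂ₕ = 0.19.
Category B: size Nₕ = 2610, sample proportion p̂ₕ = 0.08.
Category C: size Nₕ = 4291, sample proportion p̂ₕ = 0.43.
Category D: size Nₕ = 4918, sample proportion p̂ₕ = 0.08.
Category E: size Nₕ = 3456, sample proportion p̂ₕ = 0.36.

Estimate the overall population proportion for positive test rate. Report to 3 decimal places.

N = 1660 + 2610 + 4291 + 4918 + 3456 = 16935.
Overall proportion = Σ (Nₕ/N)·p̂ₕ.
Σ Nₕp̂ₕ = 315.4 + 208.8 + 1845.13 + 393.44 + 1244.16 = 4006.93.
4006.93 / 16935 = 0.23661... → 0.237.

0.237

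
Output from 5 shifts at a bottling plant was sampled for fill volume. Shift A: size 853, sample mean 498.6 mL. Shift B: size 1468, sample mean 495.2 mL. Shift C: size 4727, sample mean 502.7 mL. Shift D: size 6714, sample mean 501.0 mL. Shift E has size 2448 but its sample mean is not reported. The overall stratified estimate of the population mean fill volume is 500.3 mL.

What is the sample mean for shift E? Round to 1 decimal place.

497.4

Σ Nₕx̄ₕ = N·μ, so 2448·x̄_E = 16210·500.3 − (853·498.6 + 1468·495.2 + 4727·502.7 + 6714·501.0).
= 8109863 − 6892236.3 = 1217626.7.
x̄_E = 1217626.7 / 2448 = 497.397... → 497.4.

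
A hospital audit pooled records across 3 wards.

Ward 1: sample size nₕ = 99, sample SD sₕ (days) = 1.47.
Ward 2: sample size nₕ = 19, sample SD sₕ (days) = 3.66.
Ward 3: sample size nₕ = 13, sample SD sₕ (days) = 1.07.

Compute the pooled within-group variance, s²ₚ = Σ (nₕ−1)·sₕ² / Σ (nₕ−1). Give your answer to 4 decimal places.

3.6455

Degrees of freedom: 98 + 18 + 12 = 128.
Σ(nₕ−1)sₕ² = 98·2.1609 + 18·13.3956 + 12·1.1449 = 466.6278.
s²ₚ = 466.6278 / 128 = 3.645530... → 3.6455.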